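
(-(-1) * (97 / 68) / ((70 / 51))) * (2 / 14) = 0.15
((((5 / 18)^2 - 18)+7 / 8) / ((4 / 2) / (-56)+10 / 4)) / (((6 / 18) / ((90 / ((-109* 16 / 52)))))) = 5026385 / 90252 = 55.69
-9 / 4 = -2.25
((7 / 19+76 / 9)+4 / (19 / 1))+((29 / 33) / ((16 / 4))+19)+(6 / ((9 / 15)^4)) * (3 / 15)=846503 / 22572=37.50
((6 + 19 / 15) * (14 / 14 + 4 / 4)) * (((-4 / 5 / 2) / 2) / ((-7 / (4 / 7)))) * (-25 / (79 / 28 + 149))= -32 / 819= -0.04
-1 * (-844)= 844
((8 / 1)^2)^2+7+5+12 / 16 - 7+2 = 16415 / 4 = 4103.75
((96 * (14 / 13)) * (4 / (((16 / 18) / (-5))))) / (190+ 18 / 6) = -30240 / 2509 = -12.05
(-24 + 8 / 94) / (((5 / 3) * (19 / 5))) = -3372 / 893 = -3.78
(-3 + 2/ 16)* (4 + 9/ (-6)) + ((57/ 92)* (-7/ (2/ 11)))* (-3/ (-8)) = -23747/ 1472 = -16.13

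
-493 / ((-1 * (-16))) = -493 / 16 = -30.81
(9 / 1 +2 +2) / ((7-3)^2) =13 / 16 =0.81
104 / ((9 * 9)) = 104 / 81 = 1.28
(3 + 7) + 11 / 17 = 181 / 17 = 10.65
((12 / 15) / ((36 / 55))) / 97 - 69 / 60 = -19859 / 17460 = -1.14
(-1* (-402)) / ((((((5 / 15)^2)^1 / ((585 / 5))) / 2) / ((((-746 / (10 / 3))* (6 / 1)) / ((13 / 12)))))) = -5246910432 / 5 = -1049382086.40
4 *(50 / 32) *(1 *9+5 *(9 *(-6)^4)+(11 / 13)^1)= 4739300 / 13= 364561.54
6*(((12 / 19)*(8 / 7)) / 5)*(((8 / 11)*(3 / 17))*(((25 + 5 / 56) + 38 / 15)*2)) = 6.14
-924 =-924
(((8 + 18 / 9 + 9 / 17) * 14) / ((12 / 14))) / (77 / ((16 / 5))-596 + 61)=-140336 / 416925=-0.34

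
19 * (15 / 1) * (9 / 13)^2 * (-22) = -507870 / 169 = -3005.15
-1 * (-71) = 71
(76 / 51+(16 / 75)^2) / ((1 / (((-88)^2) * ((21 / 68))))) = 1990138304 / 541875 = 3672.69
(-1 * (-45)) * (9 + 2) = 495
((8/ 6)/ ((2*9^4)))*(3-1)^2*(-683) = -5464/ 19683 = -0.28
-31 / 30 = -1.03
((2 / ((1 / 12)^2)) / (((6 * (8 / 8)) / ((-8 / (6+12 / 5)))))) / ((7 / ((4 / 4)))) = -6.53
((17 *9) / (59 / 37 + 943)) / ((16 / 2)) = 1887 / 93200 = 0.02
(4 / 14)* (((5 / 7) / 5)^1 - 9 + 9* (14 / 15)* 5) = 9.47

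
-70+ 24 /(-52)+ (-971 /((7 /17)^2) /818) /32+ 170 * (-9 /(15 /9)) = -16485366447 /16674112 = -988.68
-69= -69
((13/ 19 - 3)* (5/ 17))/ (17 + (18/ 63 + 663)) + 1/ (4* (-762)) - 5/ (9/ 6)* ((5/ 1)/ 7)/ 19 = -2078043761/ 16408728168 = -0.13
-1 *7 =-7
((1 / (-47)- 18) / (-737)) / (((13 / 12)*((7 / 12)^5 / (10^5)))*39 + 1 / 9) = 7664025600000 / 34834365166067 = 0.22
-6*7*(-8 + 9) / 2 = -21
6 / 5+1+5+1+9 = 86 / 5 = 17.20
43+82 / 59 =2619 / 59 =44.39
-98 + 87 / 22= -94.05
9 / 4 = 2.25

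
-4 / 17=-0.24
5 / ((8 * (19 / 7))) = 35 / 152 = 0.23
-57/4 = -14.25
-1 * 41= -41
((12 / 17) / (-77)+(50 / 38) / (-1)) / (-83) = 32953 / 2064293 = 0.02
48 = 48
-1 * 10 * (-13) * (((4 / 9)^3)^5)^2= 149879795598890106880 / 42391158275216203514294433201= 0.00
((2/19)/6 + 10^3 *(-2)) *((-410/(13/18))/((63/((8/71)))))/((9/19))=747833440/174447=4286.88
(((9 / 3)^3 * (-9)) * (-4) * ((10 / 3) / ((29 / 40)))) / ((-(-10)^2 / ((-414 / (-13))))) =-536544 / 377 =-1423.19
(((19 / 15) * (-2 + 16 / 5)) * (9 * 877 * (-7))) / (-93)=699846 / 775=903.03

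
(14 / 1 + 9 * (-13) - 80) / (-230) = 183 / 230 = 0.80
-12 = -12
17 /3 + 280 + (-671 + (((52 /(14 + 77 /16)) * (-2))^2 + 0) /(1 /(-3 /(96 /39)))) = -114858532 /271803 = -422.58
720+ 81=801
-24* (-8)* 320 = 61440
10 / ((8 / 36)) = 45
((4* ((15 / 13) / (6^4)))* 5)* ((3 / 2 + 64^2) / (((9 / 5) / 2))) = 1024375 / 12636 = 81.07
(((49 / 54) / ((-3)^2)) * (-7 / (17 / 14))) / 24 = -2401 / 99144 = -0.02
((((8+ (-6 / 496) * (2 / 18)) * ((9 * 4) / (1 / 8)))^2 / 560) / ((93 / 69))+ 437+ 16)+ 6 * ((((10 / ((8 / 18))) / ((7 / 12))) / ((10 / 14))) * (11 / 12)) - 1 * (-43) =8157630212 / 1042685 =7823.68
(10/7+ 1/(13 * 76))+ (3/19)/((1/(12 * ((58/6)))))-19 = 5155/6916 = 0.75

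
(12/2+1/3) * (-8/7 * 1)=-152/21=-7.24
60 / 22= 30 / 11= 2.73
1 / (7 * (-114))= -1 / 798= -0.00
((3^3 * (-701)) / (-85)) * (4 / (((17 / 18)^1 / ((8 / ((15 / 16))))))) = 58143744 / 7225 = 8047.58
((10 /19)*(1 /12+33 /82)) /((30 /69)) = 5497 /9348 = 0.59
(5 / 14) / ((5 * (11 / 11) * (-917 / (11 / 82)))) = -11 / 1052716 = -0.00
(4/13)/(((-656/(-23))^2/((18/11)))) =4761/7692256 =0.00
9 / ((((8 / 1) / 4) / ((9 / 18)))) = 9 / 4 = 2.25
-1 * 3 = -3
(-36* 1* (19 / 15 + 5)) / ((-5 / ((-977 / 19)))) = -1102056 / 475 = -2320.12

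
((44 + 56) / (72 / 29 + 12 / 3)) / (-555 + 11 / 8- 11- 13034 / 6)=-17400 / 3087289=-0.01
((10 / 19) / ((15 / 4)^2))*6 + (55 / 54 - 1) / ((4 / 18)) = 117 / 380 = 0.31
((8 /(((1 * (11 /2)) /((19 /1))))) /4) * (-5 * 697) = -264860 /11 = -24078.18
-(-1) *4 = 4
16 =16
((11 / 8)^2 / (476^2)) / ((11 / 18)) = 99 / 7250432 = 0.00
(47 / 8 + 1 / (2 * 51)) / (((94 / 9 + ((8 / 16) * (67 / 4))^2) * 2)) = 4116 / 112727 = 0.04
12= 12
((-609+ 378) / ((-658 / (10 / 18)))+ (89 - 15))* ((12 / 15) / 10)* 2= 11.87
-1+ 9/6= 1/2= 0.50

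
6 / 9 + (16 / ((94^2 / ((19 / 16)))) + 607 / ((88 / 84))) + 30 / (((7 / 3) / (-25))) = 527933299 / 2041116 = 258.65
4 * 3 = 12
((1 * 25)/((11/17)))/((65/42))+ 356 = 54478/143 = 380.97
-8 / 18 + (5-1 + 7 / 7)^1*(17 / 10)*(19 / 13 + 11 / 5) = 17947 / 585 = 30.68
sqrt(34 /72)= 0.69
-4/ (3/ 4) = -16/ 3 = -5.33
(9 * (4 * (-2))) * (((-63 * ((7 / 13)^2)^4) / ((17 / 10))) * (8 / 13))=11.60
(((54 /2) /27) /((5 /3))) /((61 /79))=237 /305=0.78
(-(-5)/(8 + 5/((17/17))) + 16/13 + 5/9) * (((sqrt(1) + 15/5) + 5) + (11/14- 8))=3175/819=3.88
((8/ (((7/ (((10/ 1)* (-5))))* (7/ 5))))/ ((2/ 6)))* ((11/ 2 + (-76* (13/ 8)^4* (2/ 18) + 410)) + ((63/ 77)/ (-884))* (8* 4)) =-998629288375/ 22870848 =-43663.85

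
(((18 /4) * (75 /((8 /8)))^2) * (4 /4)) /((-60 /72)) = -30375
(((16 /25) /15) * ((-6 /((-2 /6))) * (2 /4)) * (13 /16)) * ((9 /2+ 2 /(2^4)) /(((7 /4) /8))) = 5772 /875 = 6.60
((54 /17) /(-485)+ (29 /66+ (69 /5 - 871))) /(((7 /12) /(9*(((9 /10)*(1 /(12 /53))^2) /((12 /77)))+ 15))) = -307000677538857 /203156800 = -1511151.37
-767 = -767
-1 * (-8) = 8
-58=-58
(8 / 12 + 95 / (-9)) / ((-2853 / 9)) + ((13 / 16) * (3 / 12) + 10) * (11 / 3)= 6836729 / 182592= 37.44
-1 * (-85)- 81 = 4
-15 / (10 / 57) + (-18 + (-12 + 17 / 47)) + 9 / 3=-10541 / 94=-112.14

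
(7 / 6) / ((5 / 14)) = 49 / 15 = 3.27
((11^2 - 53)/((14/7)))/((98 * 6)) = 17/294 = 0.06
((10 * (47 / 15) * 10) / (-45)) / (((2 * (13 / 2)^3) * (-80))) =47 / 296595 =0.00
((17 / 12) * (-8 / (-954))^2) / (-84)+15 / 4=215014837 / 57337308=3.75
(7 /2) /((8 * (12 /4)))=7 /48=0.15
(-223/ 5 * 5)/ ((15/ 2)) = -446/ 15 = -29.73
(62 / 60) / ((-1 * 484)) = -31 / 14520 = -0.00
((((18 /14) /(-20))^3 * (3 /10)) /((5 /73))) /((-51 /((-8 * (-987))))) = 0.18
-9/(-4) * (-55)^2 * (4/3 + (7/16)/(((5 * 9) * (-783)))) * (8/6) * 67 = 30469065055/37584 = 810692.45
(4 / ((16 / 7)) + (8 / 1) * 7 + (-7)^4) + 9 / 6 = 9841 / 4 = 2460.25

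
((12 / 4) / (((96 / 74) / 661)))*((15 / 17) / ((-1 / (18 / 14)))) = -3301695 / 1904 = -1734.08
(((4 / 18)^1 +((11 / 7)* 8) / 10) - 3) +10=2671 / 315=8.48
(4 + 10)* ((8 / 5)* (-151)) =-16912 / 5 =-3382.40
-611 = -611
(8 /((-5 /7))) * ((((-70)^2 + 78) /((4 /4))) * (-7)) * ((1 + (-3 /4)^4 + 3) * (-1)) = -26953381 /16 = -1684586.31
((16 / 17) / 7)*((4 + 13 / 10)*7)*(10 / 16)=53 / 17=3.12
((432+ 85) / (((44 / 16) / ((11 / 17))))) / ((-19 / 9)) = -57.62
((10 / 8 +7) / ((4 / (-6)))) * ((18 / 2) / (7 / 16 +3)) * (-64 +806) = -120204 / 5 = -24040.80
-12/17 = -0.71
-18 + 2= -16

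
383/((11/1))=383/11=34.82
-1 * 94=-94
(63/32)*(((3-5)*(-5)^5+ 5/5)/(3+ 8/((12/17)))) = 1181439/1376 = 858.60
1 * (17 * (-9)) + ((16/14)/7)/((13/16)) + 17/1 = -86504/637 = -135.80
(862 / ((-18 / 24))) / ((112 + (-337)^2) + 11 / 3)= -1724 / 170527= -0.01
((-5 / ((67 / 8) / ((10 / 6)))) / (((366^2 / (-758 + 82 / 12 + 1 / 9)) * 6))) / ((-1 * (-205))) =67595 / 14903073846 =0.00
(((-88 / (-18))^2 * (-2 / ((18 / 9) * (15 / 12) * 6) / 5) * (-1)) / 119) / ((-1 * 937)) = -3872 / 677380725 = -0.00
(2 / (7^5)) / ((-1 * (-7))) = 2 / 117649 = 0.00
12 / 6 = 2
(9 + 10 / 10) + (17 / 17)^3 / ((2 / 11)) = 31 / 2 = 15.50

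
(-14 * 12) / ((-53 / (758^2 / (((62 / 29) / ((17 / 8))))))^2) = -105310087389993549 / 5398898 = -19505848673.19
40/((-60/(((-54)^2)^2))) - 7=-5668711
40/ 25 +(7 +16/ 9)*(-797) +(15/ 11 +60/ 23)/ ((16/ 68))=-317751091/ 45540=-6977.41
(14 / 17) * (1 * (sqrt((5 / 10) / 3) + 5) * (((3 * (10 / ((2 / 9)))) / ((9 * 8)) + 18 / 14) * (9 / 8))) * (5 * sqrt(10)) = 2655 * sqrt(10) * (sqrt(6) + 30) / 1088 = 250.41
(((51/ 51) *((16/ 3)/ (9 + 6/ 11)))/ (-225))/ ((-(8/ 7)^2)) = 77/ 40500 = 0.00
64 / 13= 4.92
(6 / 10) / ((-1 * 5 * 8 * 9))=-1 / 600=-0.00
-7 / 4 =-1.75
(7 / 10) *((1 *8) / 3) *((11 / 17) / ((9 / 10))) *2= 2.68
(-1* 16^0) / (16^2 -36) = -1 / 220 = -0.00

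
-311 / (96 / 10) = -1555 / 48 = -32.40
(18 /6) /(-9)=-1 /3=-0.33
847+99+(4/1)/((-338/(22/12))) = 479611/507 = 945.98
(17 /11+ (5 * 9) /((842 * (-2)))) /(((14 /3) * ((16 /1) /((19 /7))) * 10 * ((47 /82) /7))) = 9392403 /139300480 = 0.07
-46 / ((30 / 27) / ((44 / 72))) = -253 / 10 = -25.30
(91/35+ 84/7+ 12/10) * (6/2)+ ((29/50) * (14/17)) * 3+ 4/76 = 48.89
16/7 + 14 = 114/7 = 16.29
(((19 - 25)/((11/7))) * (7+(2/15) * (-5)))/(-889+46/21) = 0.03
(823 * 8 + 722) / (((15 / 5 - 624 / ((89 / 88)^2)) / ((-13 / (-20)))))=-376160369 / 48084930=-7.82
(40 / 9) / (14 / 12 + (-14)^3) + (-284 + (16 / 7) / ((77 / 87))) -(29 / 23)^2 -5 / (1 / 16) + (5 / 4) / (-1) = -2930140377655 / 8044115772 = -364.26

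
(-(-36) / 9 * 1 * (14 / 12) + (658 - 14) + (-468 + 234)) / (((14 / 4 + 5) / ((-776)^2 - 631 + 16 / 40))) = 7483224776 / 255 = 29345979.51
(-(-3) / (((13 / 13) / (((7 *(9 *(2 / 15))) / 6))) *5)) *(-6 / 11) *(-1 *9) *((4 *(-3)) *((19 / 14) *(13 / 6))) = -40014 / 275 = -145.51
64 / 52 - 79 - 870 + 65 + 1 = -11463 / 13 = -881.77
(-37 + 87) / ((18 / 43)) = 1075 / 9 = 119.44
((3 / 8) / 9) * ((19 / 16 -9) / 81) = -125 / 31104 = -0.00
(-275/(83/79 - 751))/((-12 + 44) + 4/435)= 859125/74994664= 0.01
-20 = -20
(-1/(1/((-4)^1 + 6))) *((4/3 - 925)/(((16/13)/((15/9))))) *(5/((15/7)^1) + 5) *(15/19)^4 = 3714871875/521284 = 7126.39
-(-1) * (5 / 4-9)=-31 / 4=-7.75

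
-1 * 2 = -2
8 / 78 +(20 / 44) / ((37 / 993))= 195263 / 15873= 12.30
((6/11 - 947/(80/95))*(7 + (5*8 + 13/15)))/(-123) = 71019893/162360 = 437.42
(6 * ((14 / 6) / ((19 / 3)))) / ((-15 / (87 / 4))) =-609 / 190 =-3.21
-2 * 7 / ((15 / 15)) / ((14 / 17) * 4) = -17 / 4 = -4.25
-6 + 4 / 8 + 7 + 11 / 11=5 / 2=2.50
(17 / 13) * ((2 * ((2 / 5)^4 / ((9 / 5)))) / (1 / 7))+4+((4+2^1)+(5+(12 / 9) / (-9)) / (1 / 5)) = 34.52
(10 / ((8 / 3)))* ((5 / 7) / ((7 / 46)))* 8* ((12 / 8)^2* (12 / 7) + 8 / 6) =250700 / 343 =730.90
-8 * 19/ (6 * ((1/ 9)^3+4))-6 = -35970/ 2917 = -12.33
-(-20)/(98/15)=150/49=3.06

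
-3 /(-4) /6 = 0.12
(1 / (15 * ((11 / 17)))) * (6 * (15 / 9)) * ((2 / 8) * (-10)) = -85 / 33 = -2.58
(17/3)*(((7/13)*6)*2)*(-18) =-8568/13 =-659.08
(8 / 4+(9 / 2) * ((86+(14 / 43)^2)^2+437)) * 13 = 3140673073681 / 6837602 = 459323.76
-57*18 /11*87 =-89262 /11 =-8114.73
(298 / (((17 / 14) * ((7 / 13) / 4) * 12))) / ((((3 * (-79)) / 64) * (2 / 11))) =-2727296 / 12087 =-225.64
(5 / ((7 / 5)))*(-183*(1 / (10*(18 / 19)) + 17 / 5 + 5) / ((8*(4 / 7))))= -466955 / 384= -1216.03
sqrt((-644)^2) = 644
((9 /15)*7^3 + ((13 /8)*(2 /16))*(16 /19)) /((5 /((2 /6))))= 78269 /5700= 13.73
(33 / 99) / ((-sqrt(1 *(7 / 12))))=-2 *sqrt(21) / 21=-0.44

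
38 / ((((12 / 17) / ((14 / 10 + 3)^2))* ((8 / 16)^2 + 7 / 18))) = 937992 / 575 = 1631.29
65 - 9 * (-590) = 5375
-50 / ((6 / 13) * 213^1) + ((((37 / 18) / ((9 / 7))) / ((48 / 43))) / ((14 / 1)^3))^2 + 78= 51120660321358583 / 659694687289344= 77.49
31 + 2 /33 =1025 /33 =31.06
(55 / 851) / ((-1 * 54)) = -55 / 45954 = -0.00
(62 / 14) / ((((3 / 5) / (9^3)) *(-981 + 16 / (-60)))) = -564975 / 103033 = -5.48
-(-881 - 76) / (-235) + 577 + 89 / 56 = 7560643 / 13160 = 574.52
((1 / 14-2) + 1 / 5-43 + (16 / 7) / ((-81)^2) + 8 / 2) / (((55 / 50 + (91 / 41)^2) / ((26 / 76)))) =-2.31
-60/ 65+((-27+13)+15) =1/ 13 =0.08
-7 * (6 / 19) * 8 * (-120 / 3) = 13440 / 19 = 707.37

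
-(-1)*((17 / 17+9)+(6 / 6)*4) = 14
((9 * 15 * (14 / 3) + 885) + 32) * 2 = 3094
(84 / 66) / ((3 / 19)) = 266 / 33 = 8.06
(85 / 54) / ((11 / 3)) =85 / 198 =0.43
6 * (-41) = -246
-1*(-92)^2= -8464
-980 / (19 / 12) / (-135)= 784 / 171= 4.58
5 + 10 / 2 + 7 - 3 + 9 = 23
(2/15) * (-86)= -172/15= -11.47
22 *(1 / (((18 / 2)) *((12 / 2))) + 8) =4763 / 27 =176.41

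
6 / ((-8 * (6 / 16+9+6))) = -2 / 41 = -0.05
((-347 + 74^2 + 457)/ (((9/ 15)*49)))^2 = 36100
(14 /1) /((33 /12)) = 56 /11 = 5.09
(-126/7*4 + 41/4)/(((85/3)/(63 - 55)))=-1482/85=-17.44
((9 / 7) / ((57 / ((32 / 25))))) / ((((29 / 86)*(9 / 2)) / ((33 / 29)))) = 60544 / 2796325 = 0.02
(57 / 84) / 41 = 19 / 1148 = 0.02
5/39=0.13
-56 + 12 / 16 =-55.25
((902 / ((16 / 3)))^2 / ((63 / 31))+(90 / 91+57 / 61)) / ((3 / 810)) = 96445737855 / 25376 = 3800667.48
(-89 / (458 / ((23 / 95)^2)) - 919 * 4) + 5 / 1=-15173942031 / 4133450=-3671.01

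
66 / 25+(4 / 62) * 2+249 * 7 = 1352971 / 775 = 1745.77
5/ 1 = 5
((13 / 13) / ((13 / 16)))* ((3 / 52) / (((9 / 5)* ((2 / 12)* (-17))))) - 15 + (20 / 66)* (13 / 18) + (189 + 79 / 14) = 2148449825 / 11945934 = 179.85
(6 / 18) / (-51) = -1 / 153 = -0.01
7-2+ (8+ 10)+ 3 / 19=23.16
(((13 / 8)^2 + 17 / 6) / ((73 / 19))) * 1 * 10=99845 / 7008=14.25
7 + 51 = 58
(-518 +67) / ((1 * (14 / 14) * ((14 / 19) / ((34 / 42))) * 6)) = -145673 / 1764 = -82.58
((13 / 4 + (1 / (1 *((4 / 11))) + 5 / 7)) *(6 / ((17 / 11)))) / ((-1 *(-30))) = 517 / 595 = 0.87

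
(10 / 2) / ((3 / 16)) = 80 / 3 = 26.67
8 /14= 4 /7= 0.57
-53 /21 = -2.52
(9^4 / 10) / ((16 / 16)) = 6561 / 10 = 656.10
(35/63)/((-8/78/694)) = -22555/6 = -3759.17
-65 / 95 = -13 / 19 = -0.68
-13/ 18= -0.72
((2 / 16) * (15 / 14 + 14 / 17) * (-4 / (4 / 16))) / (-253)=41 / 2737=0.01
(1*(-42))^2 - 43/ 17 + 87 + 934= 47302/ 17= 2782.47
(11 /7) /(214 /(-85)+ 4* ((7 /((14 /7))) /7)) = -85 /28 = -3.04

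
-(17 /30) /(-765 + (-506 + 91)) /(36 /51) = 289 /424800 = 0.00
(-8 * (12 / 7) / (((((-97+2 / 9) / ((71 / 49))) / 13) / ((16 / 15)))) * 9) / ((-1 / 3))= -8833536 / 114905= -76.88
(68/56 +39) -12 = 395/14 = 28.21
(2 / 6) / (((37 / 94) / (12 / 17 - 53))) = -83566 / 1887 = -44.29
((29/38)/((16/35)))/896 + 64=4980881/77824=64.00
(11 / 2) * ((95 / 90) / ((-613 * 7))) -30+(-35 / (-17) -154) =-477797821 / 2626092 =-181.94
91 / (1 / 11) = 1001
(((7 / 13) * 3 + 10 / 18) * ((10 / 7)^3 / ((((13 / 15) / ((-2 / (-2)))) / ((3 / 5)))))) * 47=11938000 / 57967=205.94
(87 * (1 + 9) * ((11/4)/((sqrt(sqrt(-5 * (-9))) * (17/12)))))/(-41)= -1914 * sqrt(3) * 5^(3/4)/697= -15.90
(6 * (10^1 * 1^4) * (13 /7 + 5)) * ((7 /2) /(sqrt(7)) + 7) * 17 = 24480 * sqrt(7) /7 + 48960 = 58212.57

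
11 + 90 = 101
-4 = -4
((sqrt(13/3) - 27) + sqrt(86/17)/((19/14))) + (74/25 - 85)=-2726/25 + 14 *sqrt(1462)/323 + sqrt(39)/3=-105.30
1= 1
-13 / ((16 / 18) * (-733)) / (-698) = -117 / 4093072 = -0.00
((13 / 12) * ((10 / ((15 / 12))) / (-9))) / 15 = -26 / 405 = -0.06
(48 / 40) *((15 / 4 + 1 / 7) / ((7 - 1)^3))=109 / 5040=0.02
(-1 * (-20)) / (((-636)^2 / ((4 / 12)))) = 5 / 303372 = 0.00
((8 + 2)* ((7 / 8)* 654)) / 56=1635 / 16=102.19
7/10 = 0.70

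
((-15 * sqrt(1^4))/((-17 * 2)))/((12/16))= 10/17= 0.59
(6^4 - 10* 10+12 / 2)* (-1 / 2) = -601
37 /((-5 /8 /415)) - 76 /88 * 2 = -24569.73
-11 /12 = -0.92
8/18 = 4/9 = 0.44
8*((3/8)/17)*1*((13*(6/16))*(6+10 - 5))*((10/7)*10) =32175/238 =135.19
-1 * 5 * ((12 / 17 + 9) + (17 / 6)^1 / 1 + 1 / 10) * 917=-2955491 / 51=-57950.80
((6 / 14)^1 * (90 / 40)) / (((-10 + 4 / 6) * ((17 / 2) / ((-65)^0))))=-81 / 6664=-0.01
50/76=25/38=0.66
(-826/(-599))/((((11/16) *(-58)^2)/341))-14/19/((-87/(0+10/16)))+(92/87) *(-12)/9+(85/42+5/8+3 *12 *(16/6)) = 470086178501/4823996184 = 97.45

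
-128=-128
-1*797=-797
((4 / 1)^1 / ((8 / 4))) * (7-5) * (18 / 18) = 4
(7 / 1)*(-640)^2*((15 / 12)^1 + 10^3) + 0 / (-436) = 2870784000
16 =16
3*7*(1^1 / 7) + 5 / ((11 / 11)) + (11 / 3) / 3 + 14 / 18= 10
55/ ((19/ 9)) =495/ 19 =26.05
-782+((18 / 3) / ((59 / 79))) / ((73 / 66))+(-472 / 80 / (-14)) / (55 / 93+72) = -3153710068091 / 4070717980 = -774.73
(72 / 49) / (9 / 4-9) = -32 / 147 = -0.22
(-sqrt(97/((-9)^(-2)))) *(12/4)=-27 *sqrt(97)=-265.92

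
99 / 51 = 1.94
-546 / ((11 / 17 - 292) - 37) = 4641 / 2791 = 1.66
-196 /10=-98 /5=-19.60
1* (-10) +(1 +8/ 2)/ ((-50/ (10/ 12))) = -121/ 12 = -10.08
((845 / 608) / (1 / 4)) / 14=0.40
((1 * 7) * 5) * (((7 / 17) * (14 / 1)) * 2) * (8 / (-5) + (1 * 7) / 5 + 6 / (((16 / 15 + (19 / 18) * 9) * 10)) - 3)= -6835304 / 5389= -1268.38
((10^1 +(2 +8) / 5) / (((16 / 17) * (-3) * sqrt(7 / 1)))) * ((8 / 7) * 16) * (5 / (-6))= 1360 * sqrt(7) / 147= 24.48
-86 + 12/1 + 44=-30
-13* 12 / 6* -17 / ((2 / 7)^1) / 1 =1547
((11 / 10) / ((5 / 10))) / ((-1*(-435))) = 11 / 2175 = 0.01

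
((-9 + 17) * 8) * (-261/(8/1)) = -2088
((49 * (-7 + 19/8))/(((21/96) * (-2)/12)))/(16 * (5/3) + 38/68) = 228.32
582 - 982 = -400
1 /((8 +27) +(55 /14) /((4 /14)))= 4 /195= 0.02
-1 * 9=-9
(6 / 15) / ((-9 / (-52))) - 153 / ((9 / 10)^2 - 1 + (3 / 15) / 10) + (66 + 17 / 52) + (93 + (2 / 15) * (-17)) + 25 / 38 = 47128901 / 44460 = 1060.03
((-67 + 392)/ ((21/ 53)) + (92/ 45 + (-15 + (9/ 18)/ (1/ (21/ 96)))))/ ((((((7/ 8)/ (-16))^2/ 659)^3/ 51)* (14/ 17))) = 46257148626677435242976903168/ 86472015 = 534937790297559681510.57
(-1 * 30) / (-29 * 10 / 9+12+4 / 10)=675 / 446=1.51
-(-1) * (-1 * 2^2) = -4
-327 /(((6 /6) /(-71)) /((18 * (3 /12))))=104476.50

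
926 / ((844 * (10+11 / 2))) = 463 / 6541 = 0.07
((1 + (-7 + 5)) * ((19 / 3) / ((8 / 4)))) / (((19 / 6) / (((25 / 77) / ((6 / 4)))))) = -50 / 231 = -0.22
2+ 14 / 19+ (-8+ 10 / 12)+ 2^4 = 1319 / 114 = 11.57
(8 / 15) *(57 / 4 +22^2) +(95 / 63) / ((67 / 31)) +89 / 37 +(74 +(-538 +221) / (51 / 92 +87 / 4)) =14627198923 / 44510445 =328.62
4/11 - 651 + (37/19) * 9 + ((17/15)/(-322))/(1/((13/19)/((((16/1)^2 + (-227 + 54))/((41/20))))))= -1060915395671/1675720200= -633.11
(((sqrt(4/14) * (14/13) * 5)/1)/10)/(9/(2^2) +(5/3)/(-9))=108 * sqrt(14)/2899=0.14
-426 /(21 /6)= -852 /7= -121.71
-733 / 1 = -733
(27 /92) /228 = 9 /6992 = 0.00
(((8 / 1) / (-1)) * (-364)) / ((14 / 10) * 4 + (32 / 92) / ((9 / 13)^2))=6781320 / 14731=460.34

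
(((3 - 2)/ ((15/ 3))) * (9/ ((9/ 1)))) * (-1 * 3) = -3/ 5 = -0.60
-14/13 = -1.08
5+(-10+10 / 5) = -3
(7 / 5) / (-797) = -7 / 3985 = -0.00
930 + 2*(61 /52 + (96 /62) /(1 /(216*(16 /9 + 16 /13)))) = 2373487 /806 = 2944.77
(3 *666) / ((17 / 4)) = 7992 / 17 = 470.12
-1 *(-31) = 31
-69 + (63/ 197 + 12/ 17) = -227646/ 3349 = -67.97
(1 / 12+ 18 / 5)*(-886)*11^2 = -11846263 / 30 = -394875.43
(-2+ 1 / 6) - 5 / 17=-217 / 102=-2.13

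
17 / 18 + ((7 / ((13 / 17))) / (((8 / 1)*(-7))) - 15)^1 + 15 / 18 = -12529 / 936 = -13.39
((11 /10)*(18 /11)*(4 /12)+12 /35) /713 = 33 /24955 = 0.00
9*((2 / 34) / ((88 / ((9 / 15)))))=27 / 7480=0.00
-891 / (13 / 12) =-10692 / 13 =-822.46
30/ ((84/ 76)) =190/ 7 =27.14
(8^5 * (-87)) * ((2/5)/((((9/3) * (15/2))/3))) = -3801088/25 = -152043.52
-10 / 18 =-5 / 9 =-0.56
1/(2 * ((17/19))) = 19/34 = 0.56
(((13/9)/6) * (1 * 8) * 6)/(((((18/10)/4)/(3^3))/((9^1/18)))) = 1040/3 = 346.67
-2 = -2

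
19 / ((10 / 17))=323 / 10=32.30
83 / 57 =1.46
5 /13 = 0.38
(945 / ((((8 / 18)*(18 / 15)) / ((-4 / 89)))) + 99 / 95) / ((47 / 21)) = -27909063 / 794770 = -35.12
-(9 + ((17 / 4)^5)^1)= -1429073 / 1024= -1395.58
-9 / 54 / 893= -0.00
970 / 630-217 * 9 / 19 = -121196 / 1197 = -101.25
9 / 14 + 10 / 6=97 / 42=2.31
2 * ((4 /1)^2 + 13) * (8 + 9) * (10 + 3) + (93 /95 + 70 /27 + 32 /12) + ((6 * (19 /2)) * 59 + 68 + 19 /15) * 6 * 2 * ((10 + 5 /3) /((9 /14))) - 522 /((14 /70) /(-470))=566293759 /285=1986995.65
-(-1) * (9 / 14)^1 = 9 / 14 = 0.64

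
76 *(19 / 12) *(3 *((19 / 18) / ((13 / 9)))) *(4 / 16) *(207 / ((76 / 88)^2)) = 475893 / 26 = 18303.58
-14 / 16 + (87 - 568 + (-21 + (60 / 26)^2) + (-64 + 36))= -710543 / 1352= -525.55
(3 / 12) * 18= 9 / 2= 4.50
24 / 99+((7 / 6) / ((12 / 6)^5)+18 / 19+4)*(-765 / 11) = -13898737 / 40128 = -346.36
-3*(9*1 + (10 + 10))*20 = -1740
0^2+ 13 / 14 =13 / 14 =0.93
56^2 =3136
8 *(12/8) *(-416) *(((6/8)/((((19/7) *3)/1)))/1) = -8736/19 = -459.79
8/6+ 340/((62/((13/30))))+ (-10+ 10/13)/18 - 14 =-13061/1209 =-10.80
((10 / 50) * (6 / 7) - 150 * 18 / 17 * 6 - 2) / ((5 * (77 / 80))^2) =-145430528 / 3527755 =-41.22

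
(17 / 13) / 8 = 17 / 104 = 0.16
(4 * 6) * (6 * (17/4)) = 612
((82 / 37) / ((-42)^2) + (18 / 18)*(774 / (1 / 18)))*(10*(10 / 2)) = 11366423225 / 16317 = 696600.06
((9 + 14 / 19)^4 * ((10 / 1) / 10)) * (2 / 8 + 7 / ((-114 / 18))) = -7687.27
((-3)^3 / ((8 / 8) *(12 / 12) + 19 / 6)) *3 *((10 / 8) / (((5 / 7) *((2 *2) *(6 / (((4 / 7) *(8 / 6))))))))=-27 / 25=-1.08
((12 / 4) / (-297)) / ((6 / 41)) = -41 / 594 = -0.07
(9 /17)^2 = 81 /289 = 0.28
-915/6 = -305/2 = -152.50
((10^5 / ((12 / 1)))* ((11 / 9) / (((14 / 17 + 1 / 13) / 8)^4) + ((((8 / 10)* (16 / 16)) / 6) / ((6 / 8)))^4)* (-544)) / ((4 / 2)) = -532792651041782607380480 / 30867652193283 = -17260549902.07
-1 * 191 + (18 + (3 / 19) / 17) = -55876 / 323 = -172.99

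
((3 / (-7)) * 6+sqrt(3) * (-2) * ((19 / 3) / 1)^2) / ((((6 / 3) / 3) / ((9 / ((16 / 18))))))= -9747 * sqrt(3) / 8 - 2187 / 56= -2149.34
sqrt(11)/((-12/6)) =-sqrt(11)/2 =-1.66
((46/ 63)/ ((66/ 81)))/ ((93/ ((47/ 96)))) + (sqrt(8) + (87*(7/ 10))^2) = 2*sqrt(2) + 21247057753/ 5728800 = 3711.64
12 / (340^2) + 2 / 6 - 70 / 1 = -6040091 / 86700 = -69.67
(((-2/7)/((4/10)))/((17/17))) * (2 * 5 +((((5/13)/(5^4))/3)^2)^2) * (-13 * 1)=5648049316406251/60825146484375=92.86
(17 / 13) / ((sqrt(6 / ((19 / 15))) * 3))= 17 * sqrt(190) / 1170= 0.20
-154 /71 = -2.17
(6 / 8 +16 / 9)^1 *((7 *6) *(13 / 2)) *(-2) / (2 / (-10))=41405 / 6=6900.83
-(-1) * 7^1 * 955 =6685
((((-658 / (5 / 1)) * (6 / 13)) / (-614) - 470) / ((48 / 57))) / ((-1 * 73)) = 44540161 / 5826860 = 7.64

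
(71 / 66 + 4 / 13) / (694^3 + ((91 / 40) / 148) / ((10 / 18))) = 17567600 / 4244508568536951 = 0.00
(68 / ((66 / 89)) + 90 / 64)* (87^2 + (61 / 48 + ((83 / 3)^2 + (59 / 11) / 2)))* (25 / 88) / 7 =32464325016425 / 1030385664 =31506.96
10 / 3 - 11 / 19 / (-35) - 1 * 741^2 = -1095409912 / 1995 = -549077.65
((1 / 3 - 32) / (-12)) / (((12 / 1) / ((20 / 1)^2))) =2375 / 27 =87.96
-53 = -53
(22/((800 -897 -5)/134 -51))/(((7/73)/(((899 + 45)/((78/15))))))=-63485180/78897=-804.66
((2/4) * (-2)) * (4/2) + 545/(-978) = -2501/978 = -2.56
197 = 197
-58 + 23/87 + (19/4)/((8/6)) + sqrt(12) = -75409/1392 + 2*sqrt(3) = -50.71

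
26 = 26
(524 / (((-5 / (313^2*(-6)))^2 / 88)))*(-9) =-143395763119728768 / 25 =-5735830524789150.72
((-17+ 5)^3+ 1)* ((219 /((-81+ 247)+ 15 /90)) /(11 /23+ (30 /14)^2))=-1278738153 /2848429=-448.93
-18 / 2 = -9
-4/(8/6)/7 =-3/7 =-0.43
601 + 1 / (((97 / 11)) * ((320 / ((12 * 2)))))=2331913 / 3880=601.01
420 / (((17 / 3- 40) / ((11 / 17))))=-7.92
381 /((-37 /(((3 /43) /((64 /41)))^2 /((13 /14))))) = -0.02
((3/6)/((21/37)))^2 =1369/1764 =0.78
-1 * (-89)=89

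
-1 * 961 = -961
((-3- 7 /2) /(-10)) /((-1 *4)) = -13 /80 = -0.16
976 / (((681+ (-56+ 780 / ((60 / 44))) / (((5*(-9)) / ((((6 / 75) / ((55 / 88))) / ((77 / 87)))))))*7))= 0.21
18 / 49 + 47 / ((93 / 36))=28194 / 1519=18.56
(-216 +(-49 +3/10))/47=-2647/470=-5.63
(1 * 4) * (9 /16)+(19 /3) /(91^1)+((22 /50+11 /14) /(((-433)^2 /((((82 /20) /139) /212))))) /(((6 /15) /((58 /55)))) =1749329649697969 /754152378798000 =2.32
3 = 3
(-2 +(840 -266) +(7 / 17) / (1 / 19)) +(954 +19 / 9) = 234998 / 153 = 1535.93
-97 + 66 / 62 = -2974 / 31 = -95.94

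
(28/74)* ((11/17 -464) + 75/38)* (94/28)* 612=-252151146/703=-358678.73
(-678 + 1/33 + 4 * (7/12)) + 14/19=-141054/209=-674.90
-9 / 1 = -9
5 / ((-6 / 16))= -40 / 3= -13.33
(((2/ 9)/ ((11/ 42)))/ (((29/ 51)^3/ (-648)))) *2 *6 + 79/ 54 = -519851870663/ 14487066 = -35883.86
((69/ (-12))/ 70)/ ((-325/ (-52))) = -23/ 1750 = -0.01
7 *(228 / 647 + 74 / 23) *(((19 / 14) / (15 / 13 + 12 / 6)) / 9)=6560567 / 5491089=1.19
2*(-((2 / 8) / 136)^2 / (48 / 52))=-13 / 1775616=-0.00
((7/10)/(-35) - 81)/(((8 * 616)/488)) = -8.02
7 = 7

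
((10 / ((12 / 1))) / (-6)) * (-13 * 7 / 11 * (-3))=-455 / 132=-3.45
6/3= 2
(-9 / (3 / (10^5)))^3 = -27000000000000000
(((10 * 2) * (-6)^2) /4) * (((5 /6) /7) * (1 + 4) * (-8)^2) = 48000 /7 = 6857.14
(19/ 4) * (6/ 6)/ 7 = 19/ 28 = 0.68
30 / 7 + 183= 1311 / 7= 187.29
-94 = -94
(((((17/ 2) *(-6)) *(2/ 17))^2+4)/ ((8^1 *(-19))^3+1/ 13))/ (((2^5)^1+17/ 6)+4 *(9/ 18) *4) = -3120/ 11732950271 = -0.00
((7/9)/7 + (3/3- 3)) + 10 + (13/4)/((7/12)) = 862/63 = 13.68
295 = 295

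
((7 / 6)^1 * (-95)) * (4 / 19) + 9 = -43 / 3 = -14.33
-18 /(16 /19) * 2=-171 /4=-42.75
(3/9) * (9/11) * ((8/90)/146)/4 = 0.00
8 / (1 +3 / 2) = 16 / 5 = 3.20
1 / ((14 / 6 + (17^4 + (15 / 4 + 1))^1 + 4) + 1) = 12 / 1002397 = 0.00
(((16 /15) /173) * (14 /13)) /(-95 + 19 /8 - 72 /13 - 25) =-1792 /33239355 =-0.00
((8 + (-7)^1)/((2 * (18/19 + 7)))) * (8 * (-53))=-4028/151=-26.68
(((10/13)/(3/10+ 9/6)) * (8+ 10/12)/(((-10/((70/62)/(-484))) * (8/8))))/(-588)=-1325/884755872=-0.00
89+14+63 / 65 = 6758 / 65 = 103.97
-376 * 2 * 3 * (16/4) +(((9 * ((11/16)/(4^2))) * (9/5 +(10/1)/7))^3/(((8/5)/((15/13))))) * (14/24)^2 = -9023.52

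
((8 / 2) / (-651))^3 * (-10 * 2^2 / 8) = 320 / 275894451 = 0.00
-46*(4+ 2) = -276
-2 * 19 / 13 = -38 / 13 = -2.92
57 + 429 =486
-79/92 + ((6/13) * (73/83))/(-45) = -1292047/1489020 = -0.87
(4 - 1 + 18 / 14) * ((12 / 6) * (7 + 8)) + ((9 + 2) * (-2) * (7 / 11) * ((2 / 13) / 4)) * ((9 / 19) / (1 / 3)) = 220977 / 1729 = 127.81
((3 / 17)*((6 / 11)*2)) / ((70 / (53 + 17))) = 36 / 187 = 0.19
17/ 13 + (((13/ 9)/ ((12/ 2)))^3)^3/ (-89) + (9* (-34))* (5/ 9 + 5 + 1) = -9055760358028885652425/ 4517281940546539008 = -2004.69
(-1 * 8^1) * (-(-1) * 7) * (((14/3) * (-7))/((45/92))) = 504896/135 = 3739.97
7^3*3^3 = 9261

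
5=5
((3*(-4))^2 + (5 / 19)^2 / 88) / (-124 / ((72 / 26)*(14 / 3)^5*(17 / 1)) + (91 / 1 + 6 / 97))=1.58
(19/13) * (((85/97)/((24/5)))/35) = 1615/211848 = 0.01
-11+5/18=-193/18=-10.72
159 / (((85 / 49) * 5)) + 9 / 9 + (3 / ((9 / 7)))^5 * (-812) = -5798099212 / 103275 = -56142.33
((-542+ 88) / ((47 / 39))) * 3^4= -1434186 / 47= -30514.60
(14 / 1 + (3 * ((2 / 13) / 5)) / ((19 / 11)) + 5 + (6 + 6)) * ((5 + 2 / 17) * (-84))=-280269108 / 20995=-13349.33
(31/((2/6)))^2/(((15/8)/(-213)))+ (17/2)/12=-117903083/120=-982525.69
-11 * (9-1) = -88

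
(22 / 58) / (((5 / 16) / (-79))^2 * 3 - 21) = -17574656 / 972994689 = -0.02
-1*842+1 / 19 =-15997 / 19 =-841.95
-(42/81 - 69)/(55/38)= 70262/1485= 47.31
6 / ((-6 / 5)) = -5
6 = 6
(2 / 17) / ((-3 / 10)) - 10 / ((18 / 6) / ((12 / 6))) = -7.06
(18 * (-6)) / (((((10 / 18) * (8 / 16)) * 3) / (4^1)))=-2592 / 5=-518.40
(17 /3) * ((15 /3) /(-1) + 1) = -68 /3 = -22.67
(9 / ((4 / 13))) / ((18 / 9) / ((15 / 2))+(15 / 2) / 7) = 12285 / 562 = 21.86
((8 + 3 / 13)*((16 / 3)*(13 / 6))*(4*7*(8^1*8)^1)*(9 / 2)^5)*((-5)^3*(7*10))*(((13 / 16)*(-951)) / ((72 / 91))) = 2687525941156875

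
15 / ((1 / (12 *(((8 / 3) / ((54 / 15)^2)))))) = 1000 / 27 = 37.04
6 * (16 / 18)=16 / 3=5.33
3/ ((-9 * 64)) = -0.01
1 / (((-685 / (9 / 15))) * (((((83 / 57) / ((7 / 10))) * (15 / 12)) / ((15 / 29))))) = -7182 / 41219875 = -0.00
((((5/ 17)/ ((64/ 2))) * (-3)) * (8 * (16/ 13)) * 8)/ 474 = -80/ 17459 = -0.00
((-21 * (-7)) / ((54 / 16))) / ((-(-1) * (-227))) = -0.19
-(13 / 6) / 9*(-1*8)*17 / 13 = 68 / 27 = 2.52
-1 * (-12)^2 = -144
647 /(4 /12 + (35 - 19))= 1941 /49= 39.61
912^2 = 831744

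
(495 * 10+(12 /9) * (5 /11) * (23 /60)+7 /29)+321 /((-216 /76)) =9259031 /1914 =4837.53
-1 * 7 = -7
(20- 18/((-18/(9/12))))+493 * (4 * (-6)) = -47245/4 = -11811.25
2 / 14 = 1 / 7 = 0.14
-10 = -10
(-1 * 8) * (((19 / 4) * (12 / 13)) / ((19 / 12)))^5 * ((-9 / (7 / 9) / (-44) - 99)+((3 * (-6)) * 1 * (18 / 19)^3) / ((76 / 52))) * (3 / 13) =32833.80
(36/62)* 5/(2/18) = 810/31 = 26.13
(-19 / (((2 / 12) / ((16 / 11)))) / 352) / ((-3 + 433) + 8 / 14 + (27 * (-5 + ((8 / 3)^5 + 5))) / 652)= -585333 / 541944722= -0.00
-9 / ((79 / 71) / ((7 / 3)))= -1491 / 79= -18.87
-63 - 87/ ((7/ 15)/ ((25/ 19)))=-308.30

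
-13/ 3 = -4.33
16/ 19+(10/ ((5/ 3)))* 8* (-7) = -6368/ 19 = -335.16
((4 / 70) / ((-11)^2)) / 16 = 1 / 33880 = 0.00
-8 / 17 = -0.47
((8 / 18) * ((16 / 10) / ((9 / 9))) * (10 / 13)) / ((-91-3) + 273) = 64 / 20943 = 0.00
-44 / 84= -11 / 21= -0.52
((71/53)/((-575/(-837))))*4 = 237708/30475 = 7.80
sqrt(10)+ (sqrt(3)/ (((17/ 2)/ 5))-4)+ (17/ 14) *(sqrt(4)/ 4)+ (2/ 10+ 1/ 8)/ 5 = -4659/ 1400+ 10 *sqrt(3)/ 17+ sqrt(10) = 0.85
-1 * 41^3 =-68921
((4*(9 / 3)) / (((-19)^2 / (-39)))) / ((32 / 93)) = -10881 / 2888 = -3.77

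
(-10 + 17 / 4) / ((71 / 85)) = -1955 / 284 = -6.88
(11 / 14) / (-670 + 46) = -11 / 8736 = -0.00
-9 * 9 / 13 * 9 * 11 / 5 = -123.37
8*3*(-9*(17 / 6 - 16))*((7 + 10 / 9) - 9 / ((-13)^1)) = 325480 / 13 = 25036.92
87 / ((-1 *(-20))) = 4.35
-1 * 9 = -9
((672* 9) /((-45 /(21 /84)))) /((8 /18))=-378 /5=-75.60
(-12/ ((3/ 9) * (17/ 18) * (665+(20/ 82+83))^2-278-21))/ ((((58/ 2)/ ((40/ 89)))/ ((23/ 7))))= -55674720/ 16031685403363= -0.00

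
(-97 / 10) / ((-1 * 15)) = 97 / 150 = 0.65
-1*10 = -10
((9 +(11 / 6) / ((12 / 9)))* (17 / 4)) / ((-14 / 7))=-1411 / 64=-22.05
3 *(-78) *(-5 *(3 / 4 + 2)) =6435 / 2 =3217.50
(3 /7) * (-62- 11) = -31.29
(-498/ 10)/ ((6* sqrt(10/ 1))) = -83* sqrt(10)/ 100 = -2.62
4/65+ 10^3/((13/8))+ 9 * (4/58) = 1161286/1885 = 616.07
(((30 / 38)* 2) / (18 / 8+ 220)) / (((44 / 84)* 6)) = 60 / 26543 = 0.00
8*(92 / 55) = 736 / 55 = 13.38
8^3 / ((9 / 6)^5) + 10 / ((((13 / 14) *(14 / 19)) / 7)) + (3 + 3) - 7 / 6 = 174.56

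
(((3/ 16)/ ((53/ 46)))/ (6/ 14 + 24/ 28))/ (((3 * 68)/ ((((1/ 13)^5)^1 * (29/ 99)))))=4669/ 9538261720416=0.00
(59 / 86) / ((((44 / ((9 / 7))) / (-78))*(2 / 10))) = -103545 / 13244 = -7.82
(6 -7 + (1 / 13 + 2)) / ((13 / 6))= 84 / 169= 0.50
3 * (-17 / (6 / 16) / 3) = -136 / 3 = -45.33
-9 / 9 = -1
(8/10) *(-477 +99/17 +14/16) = -63961/170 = -376.24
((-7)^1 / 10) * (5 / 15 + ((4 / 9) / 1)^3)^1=-0.29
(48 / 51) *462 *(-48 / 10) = -177408 / 85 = -2087.15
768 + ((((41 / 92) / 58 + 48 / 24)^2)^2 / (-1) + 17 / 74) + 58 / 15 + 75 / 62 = 10559602227820962896491 / 13948193403014369280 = 757.06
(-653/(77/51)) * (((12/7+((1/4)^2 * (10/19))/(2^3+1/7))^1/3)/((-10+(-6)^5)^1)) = 68051089/2138812368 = 0.03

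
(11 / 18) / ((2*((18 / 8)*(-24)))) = -11 / 1944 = -0.01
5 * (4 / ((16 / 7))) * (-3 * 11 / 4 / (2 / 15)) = -541.41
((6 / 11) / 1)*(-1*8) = -48 / 11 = -4.36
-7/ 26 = -0.27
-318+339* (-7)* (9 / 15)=-8709 / 5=-1741.80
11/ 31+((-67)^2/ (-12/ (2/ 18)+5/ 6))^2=22493198975/ 12816919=1754.96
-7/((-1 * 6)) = 7/6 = 1.17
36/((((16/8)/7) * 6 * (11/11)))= 21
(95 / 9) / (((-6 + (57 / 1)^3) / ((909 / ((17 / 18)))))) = 57570 / 1049393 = 0.05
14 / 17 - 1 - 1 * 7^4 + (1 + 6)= -40701 / 17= -2394.18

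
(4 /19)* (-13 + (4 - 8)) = -3.58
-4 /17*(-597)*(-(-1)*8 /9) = 124.86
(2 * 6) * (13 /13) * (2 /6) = 4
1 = 1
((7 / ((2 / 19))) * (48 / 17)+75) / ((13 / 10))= 44670 / 221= 202.13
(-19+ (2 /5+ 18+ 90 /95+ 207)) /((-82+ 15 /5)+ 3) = -9849 /3610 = -2.73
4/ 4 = 1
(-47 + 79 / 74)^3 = -39269330199 / 405224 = -96907.71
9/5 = 1.80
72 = 72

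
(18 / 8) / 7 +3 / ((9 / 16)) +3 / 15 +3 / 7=377 / 60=6.28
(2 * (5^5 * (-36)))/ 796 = -56250/ 199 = -282.66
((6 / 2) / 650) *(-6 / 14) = -9 / 4550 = -0.00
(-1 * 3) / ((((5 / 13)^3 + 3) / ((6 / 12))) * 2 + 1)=-0.23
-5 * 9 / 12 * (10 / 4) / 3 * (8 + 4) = -75 / 2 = -37.50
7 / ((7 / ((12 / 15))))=4 / 5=0.80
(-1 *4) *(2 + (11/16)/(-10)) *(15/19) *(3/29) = -2781/4408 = -0.63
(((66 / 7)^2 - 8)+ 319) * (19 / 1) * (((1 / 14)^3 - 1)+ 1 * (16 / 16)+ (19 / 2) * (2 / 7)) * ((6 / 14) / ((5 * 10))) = 1663979967 / 9411920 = 176.79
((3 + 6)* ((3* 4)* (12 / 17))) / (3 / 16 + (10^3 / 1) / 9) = 186624 / 272459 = 0.68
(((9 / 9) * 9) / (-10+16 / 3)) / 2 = -27 / 28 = -0.96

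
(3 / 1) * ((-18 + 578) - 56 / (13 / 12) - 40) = 18264 / 13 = 1404.92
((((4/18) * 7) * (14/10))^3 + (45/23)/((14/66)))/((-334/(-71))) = 20366530127/4900155750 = 4.16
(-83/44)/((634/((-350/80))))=2905/223168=0.01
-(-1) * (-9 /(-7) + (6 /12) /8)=151 /112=1.35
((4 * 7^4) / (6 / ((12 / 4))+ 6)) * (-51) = -122451 / 2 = -61225.50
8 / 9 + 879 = 7919 / 9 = 879.89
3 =3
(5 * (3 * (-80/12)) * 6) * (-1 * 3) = 1800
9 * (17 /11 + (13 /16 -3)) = -1017 /176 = -5.78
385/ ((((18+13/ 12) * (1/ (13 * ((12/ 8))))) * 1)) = 393.41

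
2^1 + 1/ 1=3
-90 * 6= -540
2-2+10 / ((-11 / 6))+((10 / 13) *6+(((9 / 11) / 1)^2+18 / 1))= 28047 / 1573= 17.83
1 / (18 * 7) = 1 / 126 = 0.01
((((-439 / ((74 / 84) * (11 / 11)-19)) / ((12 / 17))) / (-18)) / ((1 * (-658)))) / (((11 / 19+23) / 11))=0.00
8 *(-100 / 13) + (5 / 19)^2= -288475 / 4693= -61.47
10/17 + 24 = 418/17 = 24.59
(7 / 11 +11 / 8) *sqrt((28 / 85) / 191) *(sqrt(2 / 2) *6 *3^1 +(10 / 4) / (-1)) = 5487 *sqrt(113645) / 1428680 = 1.29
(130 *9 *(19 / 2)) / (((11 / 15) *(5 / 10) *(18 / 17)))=314925 / 11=28629.55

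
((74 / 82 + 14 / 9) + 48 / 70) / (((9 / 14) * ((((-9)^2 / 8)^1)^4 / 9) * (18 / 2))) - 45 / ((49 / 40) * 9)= -142941862874792 / 35024749308045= -4.08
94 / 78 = 47 / 39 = 1.21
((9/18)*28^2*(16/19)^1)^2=39337984/361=108969.48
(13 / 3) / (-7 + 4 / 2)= -13 / 15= -0.87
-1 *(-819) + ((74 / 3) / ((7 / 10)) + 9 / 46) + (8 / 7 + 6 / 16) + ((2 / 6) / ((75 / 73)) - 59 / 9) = 246248999 / 289800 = 849.72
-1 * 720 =-720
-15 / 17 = -0.88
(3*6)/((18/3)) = 3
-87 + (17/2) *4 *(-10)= -427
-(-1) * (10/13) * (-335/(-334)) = 1675/2171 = 0.77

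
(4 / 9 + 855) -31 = 7420 / 9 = 824.44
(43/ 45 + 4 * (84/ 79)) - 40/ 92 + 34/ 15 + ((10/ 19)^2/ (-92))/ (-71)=2951042960/ 419143743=7.04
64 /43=1.49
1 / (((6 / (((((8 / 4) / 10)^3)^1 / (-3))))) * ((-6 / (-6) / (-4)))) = 2 / 1125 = 0.00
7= 7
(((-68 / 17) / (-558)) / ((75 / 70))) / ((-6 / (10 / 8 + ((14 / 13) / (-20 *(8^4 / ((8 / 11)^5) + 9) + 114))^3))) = -40170935622085975778029 / 28819776956302253349152010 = -0.00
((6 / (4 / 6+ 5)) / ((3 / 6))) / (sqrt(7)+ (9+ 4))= 0.14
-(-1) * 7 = 7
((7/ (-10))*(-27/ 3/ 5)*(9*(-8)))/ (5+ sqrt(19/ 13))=-1638/ 85+ 126*sqrt(247)/ 425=-14.61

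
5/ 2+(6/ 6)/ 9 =2.61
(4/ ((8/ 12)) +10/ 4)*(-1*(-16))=136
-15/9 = -5/3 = -1.67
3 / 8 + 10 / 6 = 49 / 24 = 2.04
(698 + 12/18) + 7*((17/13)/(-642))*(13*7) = 149237/214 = 697.37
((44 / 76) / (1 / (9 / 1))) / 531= 0.01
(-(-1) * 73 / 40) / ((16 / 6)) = 219 / 320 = 0.68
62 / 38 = 31 / 19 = 1.63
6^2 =36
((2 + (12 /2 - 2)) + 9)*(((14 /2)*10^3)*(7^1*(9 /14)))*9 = 4252500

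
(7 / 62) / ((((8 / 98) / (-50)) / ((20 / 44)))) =-42875 / 1364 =-31.43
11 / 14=0.79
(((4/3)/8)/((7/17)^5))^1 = 1419857/100842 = 14.08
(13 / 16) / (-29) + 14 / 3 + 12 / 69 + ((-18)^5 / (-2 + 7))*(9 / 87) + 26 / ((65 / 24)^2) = -406699240933 / 10405200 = -39086.15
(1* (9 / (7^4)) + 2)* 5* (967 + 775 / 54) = 1274746615 / 129654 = 9831.91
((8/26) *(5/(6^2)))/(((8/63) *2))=35/208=0.17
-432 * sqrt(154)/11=-487.36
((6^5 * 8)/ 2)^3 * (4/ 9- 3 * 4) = -347727917481984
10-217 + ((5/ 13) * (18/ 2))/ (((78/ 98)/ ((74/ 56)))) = -136047/ 676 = -201.25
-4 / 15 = -0.27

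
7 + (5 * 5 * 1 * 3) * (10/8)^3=153.48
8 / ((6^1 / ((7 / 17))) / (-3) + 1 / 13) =-728 / 435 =-1.67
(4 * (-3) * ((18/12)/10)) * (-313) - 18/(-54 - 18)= 11273/20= 563.65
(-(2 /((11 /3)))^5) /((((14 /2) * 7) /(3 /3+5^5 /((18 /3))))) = -4057776 /7891499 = -0.51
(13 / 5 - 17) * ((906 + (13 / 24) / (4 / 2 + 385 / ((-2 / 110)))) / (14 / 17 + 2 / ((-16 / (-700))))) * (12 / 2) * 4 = -375674730384 / 105970865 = -3545.08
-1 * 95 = -95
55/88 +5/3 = 55/24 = 2.29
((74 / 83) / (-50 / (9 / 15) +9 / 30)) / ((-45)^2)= -148 / 27911655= -0.00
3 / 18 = 0.17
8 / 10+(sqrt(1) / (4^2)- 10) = -731 / 80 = -9.14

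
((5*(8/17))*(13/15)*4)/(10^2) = 104/1275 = 0.08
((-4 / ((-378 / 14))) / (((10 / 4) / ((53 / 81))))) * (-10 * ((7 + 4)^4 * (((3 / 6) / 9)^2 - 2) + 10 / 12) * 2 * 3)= 4016321768 / 59049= 68016.76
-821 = -821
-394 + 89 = -305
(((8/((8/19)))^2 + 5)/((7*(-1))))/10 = -183/35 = -5.23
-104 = -104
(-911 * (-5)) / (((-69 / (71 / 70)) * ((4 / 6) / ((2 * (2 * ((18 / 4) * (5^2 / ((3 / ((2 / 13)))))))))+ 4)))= -4851075 / 291893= -16.62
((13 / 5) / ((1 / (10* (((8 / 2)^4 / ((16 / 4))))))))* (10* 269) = 4476160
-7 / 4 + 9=29 / 4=7.25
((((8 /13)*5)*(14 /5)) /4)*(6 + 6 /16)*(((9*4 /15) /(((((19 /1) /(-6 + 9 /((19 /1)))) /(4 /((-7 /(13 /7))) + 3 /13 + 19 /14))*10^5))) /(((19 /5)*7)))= -307989 /162283940000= -0.00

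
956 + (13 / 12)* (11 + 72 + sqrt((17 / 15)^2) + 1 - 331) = 31034 / 45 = 689.64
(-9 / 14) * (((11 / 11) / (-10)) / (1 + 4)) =9 / 700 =0.01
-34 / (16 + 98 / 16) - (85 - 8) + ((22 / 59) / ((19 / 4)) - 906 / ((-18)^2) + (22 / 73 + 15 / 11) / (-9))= -3958677445 / 48608802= -81.44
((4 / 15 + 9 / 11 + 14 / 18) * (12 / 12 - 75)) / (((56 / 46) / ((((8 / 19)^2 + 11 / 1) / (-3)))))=105531659 / 250173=421.83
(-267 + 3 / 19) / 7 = -5070 / 133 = -38.12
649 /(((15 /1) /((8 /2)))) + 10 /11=173.98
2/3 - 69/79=-0.21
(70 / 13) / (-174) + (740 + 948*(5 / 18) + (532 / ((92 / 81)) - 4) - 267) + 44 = 1244.69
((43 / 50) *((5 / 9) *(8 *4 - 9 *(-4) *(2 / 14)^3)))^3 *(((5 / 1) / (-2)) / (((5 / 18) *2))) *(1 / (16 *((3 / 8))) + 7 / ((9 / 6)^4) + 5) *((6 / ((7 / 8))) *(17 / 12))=-1033279.57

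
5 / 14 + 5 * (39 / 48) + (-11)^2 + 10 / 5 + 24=16959 / 112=151.42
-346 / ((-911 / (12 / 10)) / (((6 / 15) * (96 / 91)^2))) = 38264832 / 188599775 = 0.20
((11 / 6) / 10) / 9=11 / 540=0.02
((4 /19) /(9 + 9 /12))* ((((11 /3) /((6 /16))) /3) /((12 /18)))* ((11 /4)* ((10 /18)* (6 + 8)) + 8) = 186208 /60021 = 3.10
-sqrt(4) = -2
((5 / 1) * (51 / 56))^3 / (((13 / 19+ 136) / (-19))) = -5985876375 / 456074752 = -13.12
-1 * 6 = -6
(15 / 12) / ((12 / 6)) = 5 / 8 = 0.62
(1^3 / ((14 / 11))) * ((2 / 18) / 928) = 11 / 116928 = 0.00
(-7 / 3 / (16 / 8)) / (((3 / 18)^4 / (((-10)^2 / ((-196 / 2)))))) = 10800 / 7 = 1542.86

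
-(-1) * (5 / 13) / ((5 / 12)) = 0.92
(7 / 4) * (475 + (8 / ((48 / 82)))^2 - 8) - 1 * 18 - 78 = 9433 / 9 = 1048.11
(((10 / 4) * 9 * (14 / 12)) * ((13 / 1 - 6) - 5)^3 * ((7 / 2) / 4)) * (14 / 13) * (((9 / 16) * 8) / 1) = 46305 / 52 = 890.48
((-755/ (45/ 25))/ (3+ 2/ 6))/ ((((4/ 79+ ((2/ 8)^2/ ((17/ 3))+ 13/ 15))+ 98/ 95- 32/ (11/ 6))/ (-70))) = -593372318000/ 1043794397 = -568.48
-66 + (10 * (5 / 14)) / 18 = -8291 / 126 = -65.80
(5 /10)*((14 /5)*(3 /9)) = 7 /15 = 0.47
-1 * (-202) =202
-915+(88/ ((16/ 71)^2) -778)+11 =1627/ 32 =50.84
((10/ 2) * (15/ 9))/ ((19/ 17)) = 425/ 57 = 7.46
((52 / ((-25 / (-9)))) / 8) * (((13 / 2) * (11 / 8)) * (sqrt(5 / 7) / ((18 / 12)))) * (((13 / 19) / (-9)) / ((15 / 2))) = -24167 * sqrt(35) / 1197000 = -0.12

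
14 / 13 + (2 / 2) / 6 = 97 / 78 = 1.24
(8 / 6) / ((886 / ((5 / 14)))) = 5 / 9303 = 0.00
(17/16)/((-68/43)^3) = -0.27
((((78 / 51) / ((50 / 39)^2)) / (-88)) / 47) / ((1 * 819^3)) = -1 / 2441847870000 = -0.00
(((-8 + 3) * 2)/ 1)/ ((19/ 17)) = -8.95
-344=-344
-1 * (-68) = 68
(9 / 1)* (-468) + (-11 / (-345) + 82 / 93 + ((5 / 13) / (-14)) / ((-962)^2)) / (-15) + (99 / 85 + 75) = -633272862033056887 / 153116236782600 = -4135.90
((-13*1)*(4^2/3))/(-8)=26/3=8.67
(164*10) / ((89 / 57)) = 93480 / 89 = 1050.34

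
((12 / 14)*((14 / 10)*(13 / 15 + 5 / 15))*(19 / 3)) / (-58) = -114 / 725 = -0.16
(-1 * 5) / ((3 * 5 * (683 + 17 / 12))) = -4 / 8213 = -0.00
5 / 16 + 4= 69 / 16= 4.31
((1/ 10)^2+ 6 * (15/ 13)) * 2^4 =36052/ 325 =110.93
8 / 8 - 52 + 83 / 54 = -2671 / 54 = -49.46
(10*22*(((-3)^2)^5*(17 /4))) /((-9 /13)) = -79748955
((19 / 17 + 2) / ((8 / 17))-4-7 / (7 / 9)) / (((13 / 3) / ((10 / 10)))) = -153 / 104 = -1.47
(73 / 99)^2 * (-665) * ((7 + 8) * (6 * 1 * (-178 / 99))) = 6307937300 / 107811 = 58509.22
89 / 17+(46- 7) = 752 / 17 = 44.24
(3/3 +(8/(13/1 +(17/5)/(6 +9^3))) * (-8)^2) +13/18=2209397/53766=41.09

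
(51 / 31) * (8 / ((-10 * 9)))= -68 / 465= -0.15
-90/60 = -3/2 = -1.50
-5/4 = -1.25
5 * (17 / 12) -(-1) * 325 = 3985 / 12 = 332.08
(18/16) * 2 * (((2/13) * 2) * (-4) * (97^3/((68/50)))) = -410702850/221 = -1858383.94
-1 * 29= -29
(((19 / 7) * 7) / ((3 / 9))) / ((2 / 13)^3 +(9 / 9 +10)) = 125229 / 24175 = 5.18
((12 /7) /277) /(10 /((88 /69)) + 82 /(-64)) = 0.00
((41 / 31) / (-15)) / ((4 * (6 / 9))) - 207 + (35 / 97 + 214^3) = 1178760517783 / 120280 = 9800137.33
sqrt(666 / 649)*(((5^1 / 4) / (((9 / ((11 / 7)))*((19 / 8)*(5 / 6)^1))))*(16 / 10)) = 32*sqrt(48026) / 39235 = 0.18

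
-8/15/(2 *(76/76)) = -4/15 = -0.27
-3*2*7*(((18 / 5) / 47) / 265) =-756 / 62275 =-0.01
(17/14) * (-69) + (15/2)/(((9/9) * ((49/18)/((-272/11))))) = -163761/1078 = -151.91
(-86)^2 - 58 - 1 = 7337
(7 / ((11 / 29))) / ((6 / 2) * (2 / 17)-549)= -3451 / 102597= -0.03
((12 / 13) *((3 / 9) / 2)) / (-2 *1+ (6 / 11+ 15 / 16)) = -352 / 1183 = -0.30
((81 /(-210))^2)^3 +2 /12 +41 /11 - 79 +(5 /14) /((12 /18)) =-289500395373863 /3882417000000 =-74.57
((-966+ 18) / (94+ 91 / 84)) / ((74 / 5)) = -28440 / 42217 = -0.67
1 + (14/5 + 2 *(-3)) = -11/5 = -2.20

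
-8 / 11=-0.73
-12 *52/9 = -208/3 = -69.33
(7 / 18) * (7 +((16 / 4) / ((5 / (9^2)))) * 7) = 16121 / 90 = 179.12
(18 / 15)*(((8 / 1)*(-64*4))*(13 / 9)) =-53248 / 15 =-3549.87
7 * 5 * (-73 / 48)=-2555 / 48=-53.23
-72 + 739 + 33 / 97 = 64732 / 97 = 667.34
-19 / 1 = -19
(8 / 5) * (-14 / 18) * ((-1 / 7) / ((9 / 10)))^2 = -160 / 5103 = -0.03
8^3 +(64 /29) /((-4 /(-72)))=16000 /29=551.72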